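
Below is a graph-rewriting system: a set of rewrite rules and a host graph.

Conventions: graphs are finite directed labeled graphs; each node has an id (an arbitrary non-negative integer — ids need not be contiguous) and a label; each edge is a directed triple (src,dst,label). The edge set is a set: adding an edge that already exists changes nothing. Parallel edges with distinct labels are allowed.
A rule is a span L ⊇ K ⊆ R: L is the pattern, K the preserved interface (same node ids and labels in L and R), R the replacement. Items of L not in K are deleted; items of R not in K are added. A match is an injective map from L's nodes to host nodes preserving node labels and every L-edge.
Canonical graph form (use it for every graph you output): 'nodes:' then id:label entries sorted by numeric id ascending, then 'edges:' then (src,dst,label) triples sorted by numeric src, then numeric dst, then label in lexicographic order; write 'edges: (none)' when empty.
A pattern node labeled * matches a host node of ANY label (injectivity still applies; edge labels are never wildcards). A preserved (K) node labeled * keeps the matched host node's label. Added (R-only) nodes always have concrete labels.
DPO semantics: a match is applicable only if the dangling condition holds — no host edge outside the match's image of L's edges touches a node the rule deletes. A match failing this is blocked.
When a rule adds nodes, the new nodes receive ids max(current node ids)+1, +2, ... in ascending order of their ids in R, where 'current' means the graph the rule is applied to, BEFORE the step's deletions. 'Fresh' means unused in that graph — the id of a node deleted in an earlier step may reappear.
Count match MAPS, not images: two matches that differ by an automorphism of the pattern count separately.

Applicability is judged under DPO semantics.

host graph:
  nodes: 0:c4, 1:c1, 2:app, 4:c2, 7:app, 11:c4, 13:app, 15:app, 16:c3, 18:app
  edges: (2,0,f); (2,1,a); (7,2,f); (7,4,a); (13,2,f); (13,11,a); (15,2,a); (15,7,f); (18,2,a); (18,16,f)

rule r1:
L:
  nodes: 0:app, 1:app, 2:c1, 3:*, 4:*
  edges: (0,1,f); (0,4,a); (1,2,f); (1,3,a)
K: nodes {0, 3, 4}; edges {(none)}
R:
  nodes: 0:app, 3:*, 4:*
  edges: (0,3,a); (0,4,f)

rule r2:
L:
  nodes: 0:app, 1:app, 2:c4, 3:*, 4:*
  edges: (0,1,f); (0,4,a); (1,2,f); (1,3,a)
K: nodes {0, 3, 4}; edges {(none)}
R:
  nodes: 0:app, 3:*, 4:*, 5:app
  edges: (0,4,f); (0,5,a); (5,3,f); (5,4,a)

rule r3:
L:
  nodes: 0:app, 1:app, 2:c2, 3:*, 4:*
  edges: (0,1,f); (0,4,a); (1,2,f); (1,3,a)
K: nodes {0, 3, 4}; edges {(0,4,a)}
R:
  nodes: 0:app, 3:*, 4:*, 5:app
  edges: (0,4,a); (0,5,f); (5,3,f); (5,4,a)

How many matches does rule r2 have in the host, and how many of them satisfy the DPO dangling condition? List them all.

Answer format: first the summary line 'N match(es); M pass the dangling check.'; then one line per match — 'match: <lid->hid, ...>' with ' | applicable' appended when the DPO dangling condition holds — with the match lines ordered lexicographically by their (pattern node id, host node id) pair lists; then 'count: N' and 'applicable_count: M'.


2 match(es); 0 pass the dangling check.
match: 0->7, 1->2, 2->0, 3->1, 4->4
match: 0->13, 1->2, 2->0, 3->1, 4->11
count: 2
applicable_count: 0


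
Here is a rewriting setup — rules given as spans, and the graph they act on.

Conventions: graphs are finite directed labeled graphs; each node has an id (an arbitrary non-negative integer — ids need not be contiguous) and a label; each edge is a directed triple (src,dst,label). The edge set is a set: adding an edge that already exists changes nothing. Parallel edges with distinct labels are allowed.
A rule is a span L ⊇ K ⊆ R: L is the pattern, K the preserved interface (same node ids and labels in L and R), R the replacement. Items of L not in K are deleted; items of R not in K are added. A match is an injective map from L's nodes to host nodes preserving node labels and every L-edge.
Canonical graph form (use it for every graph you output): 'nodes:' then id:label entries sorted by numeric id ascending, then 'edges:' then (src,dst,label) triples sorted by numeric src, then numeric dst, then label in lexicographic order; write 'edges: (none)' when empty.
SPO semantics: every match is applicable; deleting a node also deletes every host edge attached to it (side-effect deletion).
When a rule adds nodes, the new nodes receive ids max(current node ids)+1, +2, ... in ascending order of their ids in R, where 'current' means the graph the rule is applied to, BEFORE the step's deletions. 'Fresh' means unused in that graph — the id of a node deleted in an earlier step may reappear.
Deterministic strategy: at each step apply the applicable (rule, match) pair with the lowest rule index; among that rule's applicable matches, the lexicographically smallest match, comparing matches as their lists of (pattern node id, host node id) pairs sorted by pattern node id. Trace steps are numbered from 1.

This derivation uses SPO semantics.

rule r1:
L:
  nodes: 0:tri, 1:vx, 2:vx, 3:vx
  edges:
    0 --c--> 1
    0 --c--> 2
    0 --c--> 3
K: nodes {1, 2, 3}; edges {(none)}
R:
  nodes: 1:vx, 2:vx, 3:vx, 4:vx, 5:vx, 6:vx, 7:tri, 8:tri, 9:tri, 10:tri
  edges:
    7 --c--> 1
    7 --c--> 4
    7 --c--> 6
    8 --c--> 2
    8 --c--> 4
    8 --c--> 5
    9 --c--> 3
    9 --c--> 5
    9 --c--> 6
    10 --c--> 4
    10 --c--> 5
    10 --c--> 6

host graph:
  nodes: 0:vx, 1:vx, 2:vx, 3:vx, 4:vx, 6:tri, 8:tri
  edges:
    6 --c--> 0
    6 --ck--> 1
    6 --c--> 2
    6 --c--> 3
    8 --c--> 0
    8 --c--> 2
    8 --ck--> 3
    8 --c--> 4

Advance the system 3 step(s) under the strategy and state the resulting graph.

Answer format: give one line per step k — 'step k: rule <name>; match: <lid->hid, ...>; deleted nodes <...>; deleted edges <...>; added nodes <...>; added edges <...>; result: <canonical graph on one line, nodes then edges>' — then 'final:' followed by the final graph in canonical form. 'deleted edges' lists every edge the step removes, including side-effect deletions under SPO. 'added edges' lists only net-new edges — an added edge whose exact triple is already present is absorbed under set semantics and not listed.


step 1: rule r1; match: 0->6, 1->0, 2->2, 3->3; deleted nodes 6; deleted edges (6,0,c); (6,1,ck); (6,2,c); (6,3,c); added nodes 9, 10, 11, 12, 13, 14, 15; added edges (12,0,c); (12,9,c); (12,11,c); (13,2,c); (13,9,c); (13,10,c); (14,3,c); (14,10,c); (14,11,c); (15,9,c); (15,10,c); (15,11,c); result: nodes: 0:vx, 1:vx, 2:vx, 3:vx, 4:vx, 8:tri, 9:vx, 10:vx, 11:vx, 12:tri, 13:tri, 14:tri, 15:tri edges: (8,0,c); (8,2,c); (8,3,ck); (8,4,c); (12,0,c); (12,9,c); (12,11,c); (13,2,c); (13,9,c); (13,10,c); (14,3,c); (14,10,c); (14,11,c); (15,9,c); (15,10,c); (15,11,c)
step 2: rule r1; match: 0->8, 1->0, 2->2, 3->4; deleted nodes 8; deleted edges (8,0,c); (8,2,c); (8,3,ck); (8,4,c); added nodes 16, 17, 18, 19, 20, 21, 22; added edges (19,0,c); (19,16,c); (19,18,c); (20,2,c); (20,16,c); (20,17,c); (21,4,c); (21,17,c); (21,18,c); (22,16,c); (22,17,c); (22,18,c); result: nodes: 0:vx, 1:vx, 2:vx, 3:vx, 4:vx, 9:vx, 10:vx, 11:vx, 12:tri, 13:tri, 14:tri, 15:tri, 16:vx, 17:vx, 18:vx, 19:tri, 20:tri, 21:tri, 22:tri edges: (12,0,c); (12,9,c); (12,11,c); (13,2,c); (13,9,c); (13,10,c); (14,3,c); (14,10,c); (14,11,c); (15,9,c); (15,10,c); (15,11,c); (19,0,c); (19,16,c); (19,18,c); (20,2,c); (20,16,c); (20,17,c); (21,4,c); (21,17,c); (21,18,c); (22,16,c); (22,17,c); (22,18,c)
step 3: rule r1; match: 0->12, 1->0, 2->9, 3->11; deleted nodes 12; deleted edges (12,0,c); (12,9,c); (12,11,c); added nodes 23, 24, 25, 26, 27, 28, 29; added edges (26,0,c); (26,23,c); (26,25,c); (27,9,c); (27,23,c); (27,24,c); (28,11,c); (28,24,c); (28,25,c); (29,23,c); (29,24,c); (29,25,c); result: nodes: 0:vx, 1:vx, 2:vx, 3:vx, 4:vx, 9:vx, 10:vx, 11:vx, 13:tri, 14:tri, 15:tri, 16:vx, 17:vx, 18:vx, 19:tri, 20:tri, 21:tri, 22:tri, 23:vx, 24:vx, 25:vx, 26:tri, 27:tri, 28:tri, 29:tri edges: (13,2,c); (13,9,c); (13,10,c); (14,3,c); (14,10,c); (14,11,c); (15,9,c); (15,10,c); (15,11,c); (19,0,c); (19,16,c); (19,18,c); (20,2,c); (20,16,c); (20,17,c); (21,4,c); (21,17,c); (21,18,c); (22,16,c); (22,17,c); (22,18,c); (26,0,c); (26,23,c); (26,25,c); (27,9,c); (27,23,c); (27,24,c); (28,11,c); (28,24,c); (28,25,c); (29,23,c); (29,24,c); (29,25,c)
final:
nodes: 0:vx, 1:vx, 2:vx, 3:vx, 4:vx, 9:vx, 10:vx, 11:vx, 13:tri, 14:tri, 15:tri, 16:vx, 17:vx, 18:vx, 19:tri, 20:tri, 21:tri, 22:tri, 23:vx, 24:vx, 25:vx, 26:tri, 27:tri, 28:tri, 29:tri
edges: (13,2,c); (13,9,c); (13,10,c); (14,3,c); (14,10,c); (14,11,c); (15,9,c); (15,10,c); (15,11,c); (19,0,c); (19,16,c); (19,18,c); (20,2,c); (20,16,c); (20,17,c); (21,4,c); (21,17,c); (21,18,c); (22,16,c); (22,17,c); (22,18,c); (26,0,c); (26,23,c); (26,25,c); (27,9,c); (27,23,c); (27,24,c); (28,11,c); (28,24,c); (28,25,c); (29,23,c); (29,24,c); (29,25,c)


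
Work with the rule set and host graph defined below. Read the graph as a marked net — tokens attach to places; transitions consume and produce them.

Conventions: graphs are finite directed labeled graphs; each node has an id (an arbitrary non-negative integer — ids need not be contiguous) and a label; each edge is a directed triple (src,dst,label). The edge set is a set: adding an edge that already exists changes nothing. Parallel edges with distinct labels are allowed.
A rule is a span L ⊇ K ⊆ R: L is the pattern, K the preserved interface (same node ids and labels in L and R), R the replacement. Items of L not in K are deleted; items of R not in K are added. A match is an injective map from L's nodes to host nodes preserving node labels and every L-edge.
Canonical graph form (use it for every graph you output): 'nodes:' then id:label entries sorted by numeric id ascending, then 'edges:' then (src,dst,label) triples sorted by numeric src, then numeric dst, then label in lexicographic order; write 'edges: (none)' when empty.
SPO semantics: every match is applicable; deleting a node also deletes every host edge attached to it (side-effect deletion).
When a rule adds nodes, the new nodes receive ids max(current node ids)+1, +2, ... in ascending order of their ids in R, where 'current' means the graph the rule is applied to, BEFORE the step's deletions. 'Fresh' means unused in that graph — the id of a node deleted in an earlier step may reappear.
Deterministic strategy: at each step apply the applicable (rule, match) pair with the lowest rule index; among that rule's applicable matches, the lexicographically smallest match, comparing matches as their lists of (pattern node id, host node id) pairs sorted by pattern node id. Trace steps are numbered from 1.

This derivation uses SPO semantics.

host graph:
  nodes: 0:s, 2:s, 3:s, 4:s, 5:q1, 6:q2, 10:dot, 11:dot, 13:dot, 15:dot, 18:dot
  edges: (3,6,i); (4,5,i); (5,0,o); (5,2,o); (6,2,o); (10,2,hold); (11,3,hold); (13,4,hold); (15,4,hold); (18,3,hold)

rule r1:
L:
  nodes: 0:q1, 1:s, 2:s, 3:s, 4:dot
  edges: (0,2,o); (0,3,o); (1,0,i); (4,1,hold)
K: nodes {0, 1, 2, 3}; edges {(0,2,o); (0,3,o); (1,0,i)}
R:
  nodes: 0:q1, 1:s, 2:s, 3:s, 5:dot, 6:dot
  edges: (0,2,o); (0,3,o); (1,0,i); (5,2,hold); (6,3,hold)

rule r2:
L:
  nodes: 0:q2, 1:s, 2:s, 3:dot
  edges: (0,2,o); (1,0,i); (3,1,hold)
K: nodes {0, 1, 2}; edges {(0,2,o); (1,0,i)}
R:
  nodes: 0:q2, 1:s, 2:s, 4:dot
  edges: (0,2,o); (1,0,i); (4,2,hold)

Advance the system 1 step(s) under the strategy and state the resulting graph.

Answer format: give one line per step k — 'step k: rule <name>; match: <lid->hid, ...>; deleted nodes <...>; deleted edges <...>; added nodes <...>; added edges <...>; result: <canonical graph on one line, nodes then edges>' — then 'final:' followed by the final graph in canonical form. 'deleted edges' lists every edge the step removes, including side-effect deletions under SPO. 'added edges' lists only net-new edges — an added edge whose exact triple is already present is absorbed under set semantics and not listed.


step 1: rule r1; match: 0->5, 1->4, 2->0, 3->2, 4->13; deleted nodes 13; deleted edges (13,4,hold); added nodes 19, 20; added edges (19,0,hold); (20,2,hold); result: nodes: 0:s, 2:s, 3:s, 4:s, 5:q1, 6:q2, 10:dot, 11:dot, 15:dot, 18:dot, 19:dot, 20:dot edges: (3,6,i); (4,5,i); (5,0,o); (5,2,o); (6,2,o); (10,2,hold); (11,3,hold); (15,4,hold); (18,3,hold); (19,0,hold); (20,2,hold)
final:
nodes: 0:s, 2:s, 3:s, 4:s, 5:q1, 6:q2, 10:dot, 11:dot, 15:dot, 18:dot, 19:dot, 20:dot
edges: (3,6,i); (4,5,i); (5,0,o); (5,2,o); (6,2,o); (10,2,hold); (11,3,hold); (15,4,hold); (18,3,hold); (19,0,hold); (20,2,hold)


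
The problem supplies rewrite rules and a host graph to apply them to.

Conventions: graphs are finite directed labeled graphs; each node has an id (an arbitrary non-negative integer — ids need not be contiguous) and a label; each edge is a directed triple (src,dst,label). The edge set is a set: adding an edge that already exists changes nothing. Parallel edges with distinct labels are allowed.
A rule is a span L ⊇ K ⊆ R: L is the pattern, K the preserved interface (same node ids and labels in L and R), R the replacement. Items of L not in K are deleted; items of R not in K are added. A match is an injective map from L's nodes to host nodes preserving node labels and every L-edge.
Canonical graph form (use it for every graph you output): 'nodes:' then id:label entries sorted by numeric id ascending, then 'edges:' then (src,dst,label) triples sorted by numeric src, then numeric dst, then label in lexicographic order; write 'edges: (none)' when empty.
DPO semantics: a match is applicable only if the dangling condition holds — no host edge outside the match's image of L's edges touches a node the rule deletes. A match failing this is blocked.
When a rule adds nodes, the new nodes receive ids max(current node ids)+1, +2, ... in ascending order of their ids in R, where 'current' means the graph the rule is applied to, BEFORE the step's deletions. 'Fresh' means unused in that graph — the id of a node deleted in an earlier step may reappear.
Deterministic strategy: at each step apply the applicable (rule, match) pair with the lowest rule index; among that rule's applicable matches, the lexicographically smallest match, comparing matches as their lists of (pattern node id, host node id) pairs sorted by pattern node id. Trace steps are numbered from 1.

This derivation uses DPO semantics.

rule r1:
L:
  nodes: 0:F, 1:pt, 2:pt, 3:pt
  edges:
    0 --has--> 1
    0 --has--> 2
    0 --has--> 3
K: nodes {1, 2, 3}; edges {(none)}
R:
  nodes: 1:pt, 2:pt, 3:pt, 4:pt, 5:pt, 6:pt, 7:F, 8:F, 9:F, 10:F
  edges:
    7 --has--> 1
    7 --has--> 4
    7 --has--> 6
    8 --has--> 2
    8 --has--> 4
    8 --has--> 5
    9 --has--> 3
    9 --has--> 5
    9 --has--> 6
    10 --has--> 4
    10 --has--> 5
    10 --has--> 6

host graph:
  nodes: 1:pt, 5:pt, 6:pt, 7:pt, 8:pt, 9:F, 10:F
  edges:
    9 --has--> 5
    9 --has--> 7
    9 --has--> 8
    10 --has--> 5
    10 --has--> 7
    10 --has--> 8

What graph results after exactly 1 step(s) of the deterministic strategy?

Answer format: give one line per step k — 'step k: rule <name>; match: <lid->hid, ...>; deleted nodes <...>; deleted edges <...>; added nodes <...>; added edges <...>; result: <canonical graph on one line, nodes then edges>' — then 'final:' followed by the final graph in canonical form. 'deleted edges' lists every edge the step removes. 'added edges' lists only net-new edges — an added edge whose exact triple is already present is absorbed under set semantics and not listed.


step 1: rule r1; match: 0->9, 1->5, 2->7, 3->8; deleted nodes 9; deleted edges (9,5,has); (9,7,has); (9,8,has); added nodes 11, 12, 13, 14, 15, 16, 17; added edges (14,5,has); (14,11,has); (14,13,has); (15,7,has); (15,11,has); (15,12,has); (16,8,has); (16,12,has); (16,13,has); (17,11,has); (17,12,has); (17,13,has); result: nodes: 1:pt, 5:pt, 6:pt, 7:pt, 8:pt, 10:F, 11:pt, 12:pt, 13:pt, 14:F, 15:F, 16:F, 17:F edges: (10,5,has); (10,7,has); (10,8,has); (14,5,has); (14,11,has); (14,13,has); (15,7,has); (15,11,has); (15,12,has); (16,8,has); (16,12,has); (16,13,has); (17,11,has); (17,12,has); (17,13,has)
final:
nodes: 1:pt, 5:pt, 6:pt, 7:pt, 8:pt, 10:F, 11:pt, 12:pt, 13:pt, 14:F, 15:F, 16:F, 17:F
edges: (10,5,has); (10,7,has); (10,8,has); (14,5,has); (14,11,has); (14,13,has); (15,7,has); (15,11,has); (15,12,has); (16,8,has); (16,12,has); (16,13,has); (17,11,has); (17,12,has); (17,13,has)


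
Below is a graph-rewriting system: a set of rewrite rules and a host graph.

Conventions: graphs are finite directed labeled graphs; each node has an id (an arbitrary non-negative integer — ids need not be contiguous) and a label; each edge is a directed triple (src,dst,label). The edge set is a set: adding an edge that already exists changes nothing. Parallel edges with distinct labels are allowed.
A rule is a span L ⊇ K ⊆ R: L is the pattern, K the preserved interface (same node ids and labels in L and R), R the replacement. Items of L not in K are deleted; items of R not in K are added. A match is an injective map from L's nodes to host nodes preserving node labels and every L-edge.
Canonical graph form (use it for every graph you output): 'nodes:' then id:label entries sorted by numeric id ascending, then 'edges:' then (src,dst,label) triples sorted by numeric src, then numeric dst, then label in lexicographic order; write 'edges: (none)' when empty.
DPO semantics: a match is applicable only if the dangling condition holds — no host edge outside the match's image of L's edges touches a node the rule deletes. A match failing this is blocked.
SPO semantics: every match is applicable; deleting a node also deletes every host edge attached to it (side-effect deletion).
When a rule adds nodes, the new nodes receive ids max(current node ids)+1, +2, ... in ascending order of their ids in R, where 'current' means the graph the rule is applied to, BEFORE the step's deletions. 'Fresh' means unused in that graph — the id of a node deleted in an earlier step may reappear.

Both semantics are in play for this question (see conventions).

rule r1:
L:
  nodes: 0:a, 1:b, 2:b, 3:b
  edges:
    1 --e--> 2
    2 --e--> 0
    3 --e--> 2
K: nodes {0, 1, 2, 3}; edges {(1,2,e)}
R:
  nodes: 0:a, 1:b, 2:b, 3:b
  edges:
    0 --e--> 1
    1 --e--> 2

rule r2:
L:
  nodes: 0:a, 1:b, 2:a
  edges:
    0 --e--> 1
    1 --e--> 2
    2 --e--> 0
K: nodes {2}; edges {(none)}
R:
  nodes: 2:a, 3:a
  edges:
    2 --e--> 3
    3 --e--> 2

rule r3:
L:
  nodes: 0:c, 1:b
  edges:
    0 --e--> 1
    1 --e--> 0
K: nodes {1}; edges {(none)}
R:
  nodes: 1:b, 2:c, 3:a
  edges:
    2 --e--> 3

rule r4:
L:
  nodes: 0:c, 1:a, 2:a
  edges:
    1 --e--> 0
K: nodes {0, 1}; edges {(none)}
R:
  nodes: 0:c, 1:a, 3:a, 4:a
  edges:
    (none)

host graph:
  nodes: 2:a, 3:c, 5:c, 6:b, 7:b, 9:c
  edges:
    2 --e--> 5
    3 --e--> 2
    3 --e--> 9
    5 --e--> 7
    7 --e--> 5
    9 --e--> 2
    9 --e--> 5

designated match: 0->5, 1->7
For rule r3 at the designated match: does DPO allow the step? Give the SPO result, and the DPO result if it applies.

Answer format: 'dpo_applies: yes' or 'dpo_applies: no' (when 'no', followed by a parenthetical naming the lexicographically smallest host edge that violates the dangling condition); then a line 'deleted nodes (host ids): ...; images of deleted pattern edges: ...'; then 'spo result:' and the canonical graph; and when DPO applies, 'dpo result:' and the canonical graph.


dpo_applies: no
(the rule deletes node 5, which keeps host edge (2,5,e) outside the match image — the dangling condition fails, DPO blocks; SPO proceeds and side-deletes such edges)
deleted nodes (host ids): 5; images of deleted pattern edges: (5,7,e); (7,5,e)
spo result:
nodes: 2:a, 3:c, 6:b, 7:b, 9:c, 10:c, 11:a
edges: (3,2,e); (3,9,e); (9,2,e); (10,11,e)


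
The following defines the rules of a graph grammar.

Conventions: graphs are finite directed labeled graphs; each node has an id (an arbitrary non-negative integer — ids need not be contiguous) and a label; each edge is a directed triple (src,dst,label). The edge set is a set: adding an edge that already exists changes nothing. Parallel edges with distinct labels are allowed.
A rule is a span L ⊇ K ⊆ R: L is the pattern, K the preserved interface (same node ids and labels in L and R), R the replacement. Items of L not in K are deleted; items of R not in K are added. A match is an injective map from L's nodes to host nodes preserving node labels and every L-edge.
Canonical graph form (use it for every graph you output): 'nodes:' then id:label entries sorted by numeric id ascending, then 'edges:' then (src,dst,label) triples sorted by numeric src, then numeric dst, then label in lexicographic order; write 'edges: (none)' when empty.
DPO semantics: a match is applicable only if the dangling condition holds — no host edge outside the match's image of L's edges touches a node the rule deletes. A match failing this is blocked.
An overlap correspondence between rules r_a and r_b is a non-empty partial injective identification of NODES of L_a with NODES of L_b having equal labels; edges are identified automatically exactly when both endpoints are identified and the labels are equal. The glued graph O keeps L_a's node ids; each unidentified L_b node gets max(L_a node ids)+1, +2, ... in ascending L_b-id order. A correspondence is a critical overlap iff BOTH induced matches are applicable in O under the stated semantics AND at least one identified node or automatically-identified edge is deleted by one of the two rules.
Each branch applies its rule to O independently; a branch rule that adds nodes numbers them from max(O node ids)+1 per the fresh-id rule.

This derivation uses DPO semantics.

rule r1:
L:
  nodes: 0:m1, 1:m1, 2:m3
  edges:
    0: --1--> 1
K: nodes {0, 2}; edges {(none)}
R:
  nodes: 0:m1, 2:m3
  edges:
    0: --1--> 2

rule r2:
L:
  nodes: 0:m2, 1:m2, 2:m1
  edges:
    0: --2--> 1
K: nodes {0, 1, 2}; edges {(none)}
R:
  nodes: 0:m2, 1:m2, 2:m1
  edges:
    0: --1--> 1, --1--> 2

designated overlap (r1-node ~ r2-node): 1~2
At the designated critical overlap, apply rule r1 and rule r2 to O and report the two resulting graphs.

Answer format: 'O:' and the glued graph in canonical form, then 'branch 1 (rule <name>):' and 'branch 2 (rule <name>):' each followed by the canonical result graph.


O:
nodes: 0:m1, 1:m1, 2:m3, 3:m2, 4:m2
edges: (0,1,1); (3,4,2)
branch 1 (rule r1):
nodes: 0:m1, 2:m3, 3:m2, 4:m2
edges: (0,2,1); (3,4,2)
branch 2 (rule r2):
nodes: 0:m1, 1:m1, 2:m3, 3:m2, 4:m2
edges: (0,1,1); (3,1,1); (3,4,1)


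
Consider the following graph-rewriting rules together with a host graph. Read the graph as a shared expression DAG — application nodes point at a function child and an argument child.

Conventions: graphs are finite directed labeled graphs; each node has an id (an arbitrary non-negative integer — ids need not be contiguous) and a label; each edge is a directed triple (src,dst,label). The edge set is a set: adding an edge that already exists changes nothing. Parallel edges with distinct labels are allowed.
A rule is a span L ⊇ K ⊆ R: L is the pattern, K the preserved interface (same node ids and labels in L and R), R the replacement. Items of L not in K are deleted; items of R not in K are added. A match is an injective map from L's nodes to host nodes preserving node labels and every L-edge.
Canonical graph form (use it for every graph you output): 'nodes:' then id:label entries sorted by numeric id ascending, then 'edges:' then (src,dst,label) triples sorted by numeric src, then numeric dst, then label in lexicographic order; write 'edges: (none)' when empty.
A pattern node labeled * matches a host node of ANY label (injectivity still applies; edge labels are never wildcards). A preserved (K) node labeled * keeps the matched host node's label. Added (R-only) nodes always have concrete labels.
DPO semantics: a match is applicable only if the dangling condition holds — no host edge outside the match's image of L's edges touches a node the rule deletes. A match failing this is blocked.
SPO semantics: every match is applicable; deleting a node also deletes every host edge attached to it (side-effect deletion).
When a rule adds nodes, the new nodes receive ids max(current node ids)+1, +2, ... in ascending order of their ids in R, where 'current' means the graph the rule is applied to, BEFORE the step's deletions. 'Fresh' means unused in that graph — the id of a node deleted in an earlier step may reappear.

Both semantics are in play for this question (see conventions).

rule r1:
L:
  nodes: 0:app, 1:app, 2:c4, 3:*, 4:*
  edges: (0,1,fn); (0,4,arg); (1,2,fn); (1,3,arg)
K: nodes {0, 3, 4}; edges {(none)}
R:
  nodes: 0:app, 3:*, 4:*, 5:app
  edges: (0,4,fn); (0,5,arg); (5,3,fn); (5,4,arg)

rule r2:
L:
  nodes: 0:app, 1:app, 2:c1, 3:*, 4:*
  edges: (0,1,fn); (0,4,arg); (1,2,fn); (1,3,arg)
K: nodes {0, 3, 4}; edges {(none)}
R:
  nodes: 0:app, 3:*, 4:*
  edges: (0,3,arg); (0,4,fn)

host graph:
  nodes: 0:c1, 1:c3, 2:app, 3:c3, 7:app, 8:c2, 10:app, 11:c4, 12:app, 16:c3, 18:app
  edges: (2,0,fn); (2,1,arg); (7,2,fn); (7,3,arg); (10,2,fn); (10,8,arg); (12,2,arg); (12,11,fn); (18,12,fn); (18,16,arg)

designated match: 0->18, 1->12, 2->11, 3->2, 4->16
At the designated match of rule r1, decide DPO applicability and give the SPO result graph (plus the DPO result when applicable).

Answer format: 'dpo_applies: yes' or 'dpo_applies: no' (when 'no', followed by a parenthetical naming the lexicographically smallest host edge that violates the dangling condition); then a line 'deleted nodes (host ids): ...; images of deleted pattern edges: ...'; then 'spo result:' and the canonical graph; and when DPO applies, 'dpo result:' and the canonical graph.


dpo_applies: yes
deleted nodes (host ids): 11, 12; images of deleted pattern edges: (12,2,arg); (12,11,fn); (18,12,fn); (18,16,arg)
spo result:
nodes: 0:c1, 1:c3, 2:app, 3:c3, 7:app, 8:c2, 10:app, 16:c3, 18:app, 19:app
edges: (2,0,fn); (2,1,arg); (7,2,fn); (7,3,arg); (10,2,fn); (10,8,arg); (18,16,fn); (18,19,arg); (19,2,fn); (19,16,arg)
dpo result:
nodes: 0:c1, 1:c3, 2:app, 3:c3, 7:app, 8:c2, 10:app, 16:c3, 18:app, 19:app
edges: (2,0,fn); (2,1,arg); (7,2,fn); (7,3,arg); (10,2,fn); (10,8,arg); (18,16,fn); (18,19,arg); (19,2,fn); (19,16,arg)


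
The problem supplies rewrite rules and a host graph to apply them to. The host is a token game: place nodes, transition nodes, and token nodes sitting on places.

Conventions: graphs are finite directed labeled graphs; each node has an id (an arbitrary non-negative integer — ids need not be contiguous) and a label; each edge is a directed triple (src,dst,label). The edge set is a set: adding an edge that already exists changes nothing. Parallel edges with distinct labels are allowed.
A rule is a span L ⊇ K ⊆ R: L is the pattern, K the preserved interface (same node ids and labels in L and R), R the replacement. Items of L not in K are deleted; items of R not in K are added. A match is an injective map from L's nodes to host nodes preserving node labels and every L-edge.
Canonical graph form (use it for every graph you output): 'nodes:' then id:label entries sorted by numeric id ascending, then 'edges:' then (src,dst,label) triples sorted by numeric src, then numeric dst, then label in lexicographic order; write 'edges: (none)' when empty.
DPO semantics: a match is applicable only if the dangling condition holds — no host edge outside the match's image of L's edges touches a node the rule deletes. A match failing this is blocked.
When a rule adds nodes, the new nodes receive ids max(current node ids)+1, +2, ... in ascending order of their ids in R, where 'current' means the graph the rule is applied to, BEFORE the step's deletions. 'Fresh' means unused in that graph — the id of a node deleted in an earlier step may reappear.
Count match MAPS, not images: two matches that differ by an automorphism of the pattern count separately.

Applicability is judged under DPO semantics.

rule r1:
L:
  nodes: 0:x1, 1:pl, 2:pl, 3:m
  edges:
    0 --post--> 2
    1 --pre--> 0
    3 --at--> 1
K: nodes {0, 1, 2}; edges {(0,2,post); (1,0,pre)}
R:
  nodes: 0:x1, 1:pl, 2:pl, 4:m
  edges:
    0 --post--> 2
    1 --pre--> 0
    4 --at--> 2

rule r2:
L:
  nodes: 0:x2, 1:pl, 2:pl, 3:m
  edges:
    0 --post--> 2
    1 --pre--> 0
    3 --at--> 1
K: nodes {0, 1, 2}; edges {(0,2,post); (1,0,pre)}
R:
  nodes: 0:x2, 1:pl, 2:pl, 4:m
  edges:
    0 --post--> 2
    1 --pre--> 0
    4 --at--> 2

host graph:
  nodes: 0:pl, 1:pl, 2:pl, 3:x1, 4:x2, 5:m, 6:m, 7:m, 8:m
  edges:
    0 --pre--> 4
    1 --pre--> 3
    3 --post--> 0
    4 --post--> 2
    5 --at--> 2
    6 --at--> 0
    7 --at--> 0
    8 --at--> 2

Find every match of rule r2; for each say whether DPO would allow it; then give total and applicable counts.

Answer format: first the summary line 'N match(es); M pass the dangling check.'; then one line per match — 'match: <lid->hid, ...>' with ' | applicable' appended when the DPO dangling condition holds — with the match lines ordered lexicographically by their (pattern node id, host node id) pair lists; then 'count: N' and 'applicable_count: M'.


2 match(es); 2 pass the dangling check.
match: 0->4, 1->0, 2->2, 3->6 | applicable
match: 0->4, 1->0, 2->2, 3->7 | applicable
count: 2
applicable_count: 2


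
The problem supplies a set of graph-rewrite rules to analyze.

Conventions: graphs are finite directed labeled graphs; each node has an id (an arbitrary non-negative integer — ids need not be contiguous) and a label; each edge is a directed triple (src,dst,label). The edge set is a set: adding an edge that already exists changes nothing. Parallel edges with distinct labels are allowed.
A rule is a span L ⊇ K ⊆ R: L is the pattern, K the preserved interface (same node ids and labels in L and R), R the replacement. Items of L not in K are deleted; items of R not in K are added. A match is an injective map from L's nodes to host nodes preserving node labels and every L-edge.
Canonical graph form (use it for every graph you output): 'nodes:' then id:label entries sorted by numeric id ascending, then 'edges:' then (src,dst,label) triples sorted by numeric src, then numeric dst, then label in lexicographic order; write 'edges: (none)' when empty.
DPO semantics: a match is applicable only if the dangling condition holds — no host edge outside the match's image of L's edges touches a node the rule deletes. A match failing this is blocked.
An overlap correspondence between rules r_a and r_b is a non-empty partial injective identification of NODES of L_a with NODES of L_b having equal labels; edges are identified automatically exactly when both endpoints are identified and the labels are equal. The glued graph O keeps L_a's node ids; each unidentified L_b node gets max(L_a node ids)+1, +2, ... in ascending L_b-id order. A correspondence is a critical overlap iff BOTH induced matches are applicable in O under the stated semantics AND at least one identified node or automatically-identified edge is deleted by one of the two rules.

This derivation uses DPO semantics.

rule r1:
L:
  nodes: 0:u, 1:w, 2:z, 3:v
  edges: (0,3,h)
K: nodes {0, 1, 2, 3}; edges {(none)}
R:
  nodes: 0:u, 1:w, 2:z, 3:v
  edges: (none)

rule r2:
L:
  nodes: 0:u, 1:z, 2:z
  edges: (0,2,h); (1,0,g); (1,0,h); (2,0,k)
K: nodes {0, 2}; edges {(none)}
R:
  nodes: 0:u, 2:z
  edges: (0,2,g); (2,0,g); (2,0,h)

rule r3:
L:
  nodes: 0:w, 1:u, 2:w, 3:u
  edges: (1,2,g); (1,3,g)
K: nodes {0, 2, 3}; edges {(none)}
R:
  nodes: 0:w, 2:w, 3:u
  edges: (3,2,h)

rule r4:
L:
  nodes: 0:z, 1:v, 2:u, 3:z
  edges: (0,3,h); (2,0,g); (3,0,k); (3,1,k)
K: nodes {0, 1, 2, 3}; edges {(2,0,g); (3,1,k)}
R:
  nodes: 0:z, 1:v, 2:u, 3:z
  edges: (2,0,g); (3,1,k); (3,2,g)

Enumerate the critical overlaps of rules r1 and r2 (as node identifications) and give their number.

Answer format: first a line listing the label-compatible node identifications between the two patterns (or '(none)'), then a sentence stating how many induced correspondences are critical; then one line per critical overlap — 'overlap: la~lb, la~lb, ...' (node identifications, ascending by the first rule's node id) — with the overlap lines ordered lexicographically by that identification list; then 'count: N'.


label-compatible node identifications between L(r1) and L(r2): 0~0, 2~1, 2~2
2 of the induced correspondences are critical overlaps of r1 and r2.
overlap: 0~0, 2~1
overlap: 2~1
count: 2


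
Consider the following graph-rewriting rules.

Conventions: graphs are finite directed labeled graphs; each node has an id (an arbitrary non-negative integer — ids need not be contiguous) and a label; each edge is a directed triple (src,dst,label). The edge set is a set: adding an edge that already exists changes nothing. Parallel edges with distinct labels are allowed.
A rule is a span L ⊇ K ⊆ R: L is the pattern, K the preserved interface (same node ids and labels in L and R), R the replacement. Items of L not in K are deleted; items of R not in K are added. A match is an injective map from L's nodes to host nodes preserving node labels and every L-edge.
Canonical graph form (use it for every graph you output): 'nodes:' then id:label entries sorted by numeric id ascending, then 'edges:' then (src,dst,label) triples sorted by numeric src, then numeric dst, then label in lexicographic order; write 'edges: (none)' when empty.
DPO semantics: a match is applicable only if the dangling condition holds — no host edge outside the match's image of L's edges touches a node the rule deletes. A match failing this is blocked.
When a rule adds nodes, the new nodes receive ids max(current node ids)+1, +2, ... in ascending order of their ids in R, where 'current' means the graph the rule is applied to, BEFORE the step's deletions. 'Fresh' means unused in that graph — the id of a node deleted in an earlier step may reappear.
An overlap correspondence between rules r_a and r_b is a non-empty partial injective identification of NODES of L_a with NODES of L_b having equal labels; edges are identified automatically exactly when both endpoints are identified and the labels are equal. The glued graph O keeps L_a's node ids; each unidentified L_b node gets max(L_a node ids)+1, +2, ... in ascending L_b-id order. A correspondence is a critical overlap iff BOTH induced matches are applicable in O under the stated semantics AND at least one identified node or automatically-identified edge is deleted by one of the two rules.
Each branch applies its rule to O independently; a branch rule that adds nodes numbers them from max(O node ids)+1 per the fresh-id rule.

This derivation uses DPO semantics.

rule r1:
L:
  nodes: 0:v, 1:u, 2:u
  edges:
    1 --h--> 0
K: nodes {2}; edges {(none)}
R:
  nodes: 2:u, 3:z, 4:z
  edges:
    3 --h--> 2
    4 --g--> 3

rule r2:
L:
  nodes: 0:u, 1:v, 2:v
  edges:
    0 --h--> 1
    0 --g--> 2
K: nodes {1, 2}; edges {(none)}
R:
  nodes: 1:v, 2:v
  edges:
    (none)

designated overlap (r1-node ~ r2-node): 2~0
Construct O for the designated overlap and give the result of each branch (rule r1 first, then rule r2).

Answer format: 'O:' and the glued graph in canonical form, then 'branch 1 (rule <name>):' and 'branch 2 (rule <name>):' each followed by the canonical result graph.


O:
nodes: 0:v, 1:u, 2:u, 3:v, 4:v
edges: (1,0,h); (2,3,h); (2,4,g)
branch 1 (rule r1):
nodes: 2:u, 3:v, 4:v, 5:z, 6:z
edges: (2,3,h); (2,4,g); (5,2,h); (6,5,g)
branch 2 (rule r2):
nodes: 0:v, 1:u, 3:v, 4:v
edges: (1,0,h)


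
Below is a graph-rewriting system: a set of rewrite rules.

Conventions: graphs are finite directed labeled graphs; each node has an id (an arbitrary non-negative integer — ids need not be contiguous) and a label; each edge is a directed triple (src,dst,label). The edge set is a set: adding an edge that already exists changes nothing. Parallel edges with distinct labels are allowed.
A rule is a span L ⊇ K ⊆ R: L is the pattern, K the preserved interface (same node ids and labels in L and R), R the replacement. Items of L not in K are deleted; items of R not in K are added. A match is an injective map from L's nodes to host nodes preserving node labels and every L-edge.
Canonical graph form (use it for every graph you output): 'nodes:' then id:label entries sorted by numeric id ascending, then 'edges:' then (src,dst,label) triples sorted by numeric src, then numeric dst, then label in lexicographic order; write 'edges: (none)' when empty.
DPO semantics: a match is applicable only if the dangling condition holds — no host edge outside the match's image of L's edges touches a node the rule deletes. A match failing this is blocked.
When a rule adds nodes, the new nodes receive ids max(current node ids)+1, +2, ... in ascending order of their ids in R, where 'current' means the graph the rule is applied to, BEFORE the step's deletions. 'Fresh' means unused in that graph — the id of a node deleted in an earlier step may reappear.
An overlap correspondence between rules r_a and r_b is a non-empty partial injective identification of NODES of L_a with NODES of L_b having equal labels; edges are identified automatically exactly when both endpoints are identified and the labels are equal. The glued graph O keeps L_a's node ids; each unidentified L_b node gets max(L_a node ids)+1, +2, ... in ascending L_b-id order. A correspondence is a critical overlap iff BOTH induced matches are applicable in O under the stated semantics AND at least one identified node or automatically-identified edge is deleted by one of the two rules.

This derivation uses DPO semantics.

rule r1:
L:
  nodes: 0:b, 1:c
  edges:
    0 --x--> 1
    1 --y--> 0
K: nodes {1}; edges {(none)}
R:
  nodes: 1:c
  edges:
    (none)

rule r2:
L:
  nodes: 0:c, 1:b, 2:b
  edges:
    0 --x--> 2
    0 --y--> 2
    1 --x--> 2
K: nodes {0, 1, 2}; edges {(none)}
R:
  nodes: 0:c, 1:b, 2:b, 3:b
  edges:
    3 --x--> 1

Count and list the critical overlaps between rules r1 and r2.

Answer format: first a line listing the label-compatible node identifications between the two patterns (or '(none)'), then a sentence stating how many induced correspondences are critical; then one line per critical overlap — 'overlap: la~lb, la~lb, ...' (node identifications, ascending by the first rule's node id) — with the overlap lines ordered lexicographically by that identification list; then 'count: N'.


label-compatible node identifications between L(r1) and L(r2): 0~1, 0~2, 1~0
0 of the induced correspondences are critical overlaps of r1 and r2.
count: 0


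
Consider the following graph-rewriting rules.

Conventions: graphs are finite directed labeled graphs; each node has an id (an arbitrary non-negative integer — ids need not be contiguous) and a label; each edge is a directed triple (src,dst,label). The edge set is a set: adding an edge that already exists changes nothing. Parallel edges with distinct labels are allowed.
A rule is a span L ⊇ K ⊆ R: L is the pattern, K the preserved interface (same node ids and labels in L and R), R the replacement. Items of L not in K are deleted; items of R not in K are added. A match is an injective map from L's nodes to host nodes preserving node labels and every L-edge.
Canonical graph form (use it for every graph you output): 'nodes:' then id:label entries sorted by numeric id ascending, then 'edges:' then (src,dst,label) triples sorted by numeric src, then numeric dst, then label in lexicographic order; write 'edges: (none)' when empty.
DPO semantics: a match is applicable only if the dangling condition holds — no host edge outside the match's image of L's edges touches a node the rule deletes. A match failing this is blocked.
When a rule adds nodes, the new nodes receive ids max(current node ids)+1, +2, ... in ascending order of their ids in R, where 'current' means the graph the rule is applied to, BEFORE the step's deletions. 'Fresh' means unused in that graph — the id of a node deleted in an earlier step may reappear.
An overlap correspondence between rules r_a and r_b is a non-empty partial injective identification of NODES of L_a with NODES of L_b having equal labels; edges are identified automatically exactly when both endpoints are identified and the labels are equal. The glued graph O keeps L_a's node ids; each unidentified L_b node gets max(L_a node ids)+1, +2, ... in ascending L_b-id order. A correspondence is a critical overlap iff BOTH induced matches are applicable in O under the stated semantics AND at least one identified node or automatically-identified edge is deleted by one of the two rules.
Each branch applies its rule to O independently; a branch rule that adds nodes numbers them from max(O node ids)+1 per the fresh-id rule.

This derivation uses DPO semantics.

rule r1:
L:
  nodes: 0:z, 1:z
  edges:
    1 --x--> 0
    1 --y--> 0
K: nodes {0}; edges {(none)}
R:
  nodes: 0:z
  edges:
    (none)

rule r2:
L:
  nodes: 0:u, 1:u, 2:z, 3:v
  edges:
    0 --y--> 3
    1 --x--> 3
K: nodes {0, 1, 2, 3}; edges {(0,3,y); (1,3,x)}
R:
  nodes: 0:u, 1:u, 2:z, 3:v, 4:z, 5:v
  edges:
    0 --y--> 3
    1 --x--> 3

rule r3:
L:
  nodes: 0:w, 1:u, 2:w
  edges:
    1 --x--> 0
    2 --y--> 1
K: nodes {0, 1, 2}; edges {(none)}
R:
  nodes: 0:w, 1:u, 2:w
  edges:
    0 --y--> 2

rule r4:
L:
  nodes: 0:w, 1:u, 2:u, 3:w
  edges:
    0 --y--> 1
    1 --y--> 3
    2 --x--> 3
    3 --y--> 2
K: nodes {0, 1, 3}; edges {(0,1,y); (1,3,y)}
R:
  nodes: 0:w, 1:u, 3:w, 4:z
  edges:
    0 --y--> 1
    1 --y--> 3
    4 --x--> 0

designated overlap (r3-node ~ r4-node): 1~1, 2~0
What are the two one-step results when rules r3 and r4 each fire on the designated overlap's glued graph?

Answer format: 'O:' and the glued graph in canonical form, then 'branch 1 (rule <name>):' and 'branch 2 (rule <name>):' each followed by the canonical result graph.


O:
nodes: 0:w, 1:u, 2:w, 3:u, 4:w
edges: (1,0,x); (1,4,y); (2,1,y); (3,4,x); (4,3,y)
branch 1 (rule r3):
nodes: 0:w, 1:u, 2:w, 3:u, 4:w
edges: (0,2,y); (1,4,y); (3,4,x); (4,3,y)
branch 2 (rule r4):
nodes: 0:w, 1:u, 2:w, 4:w, 5:z
edges: (1,0,x); (1,4,y); (2,1,y); (5,2,x)
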